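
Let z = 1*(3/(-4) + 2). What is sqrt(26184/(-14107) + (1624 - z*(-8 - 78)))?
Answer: sqrt(1376848081022)/28214 ≈ 41.589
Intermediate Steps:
z = 5/4 (z = 1*(3*(-1/4) + 2) = 1*(-3/4 + 2) = 1*(5/4) = 5/4 ≈ 1.2500)
sqrt(26184/(-14107) + (1624 - z*(-8 - 78))) = sqrt(26184/(-14107) + (1624 - 5*(-8 - 78)/4)) = sqrt(26184*(-1/14107) + (1624 - 5*(-86)/4)) = sqrt(-26184/14107 + (1624 - 1*(-215/2))) = sqrt(-26184/14107 + (1624 + 215/2)) = sqrt(-26184/14107 + 3463/2) = sqrt(48800173/28214) = sqrt(1376848081022)/28214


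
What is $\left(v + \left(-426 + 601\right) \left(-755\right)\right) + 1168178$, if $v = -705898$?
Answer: $330155$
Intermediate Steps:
$\left(v + \left(-426 + 601\right) \left(-755\right)\right) + 1168178 = \left(-705898 + \left(-426 + 601\right) \left(-755\right)\right) + 1168178 = \left(-705898 + 175 \left(-755\right)\right) + 1168178 = \left(-705898 - 132125\right) + 1168178 = -838023 + 1168178 = 330155$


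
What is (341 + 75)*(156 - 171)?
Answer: -6240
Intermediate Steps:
(341 + 75)*(156 - 171) = 416*(-15) = -6240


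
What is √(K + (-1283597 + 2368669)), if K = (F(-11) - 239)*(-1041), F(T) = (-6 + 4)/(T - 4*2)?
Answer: √481487873/19 ≈ 1154.9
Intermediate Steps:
F(T) = -2/(-8 + T) (F(T) = -2/(T - 8) = -2/(-8 + T))
K = 4725099/19 (K = (-2/(-8 - 11) - 239)*(-1041) = (-2/(-19) - 239)*(-1041) = (-2*(-1/19) - 239)*(-1041) = (2/19 - 239)*(-1041) = -4539/19*(-1041) = 4725099/19 ≈ 2.4869e+5)
√(K + (-1283597 + 2368669)) = √(4725099/19 + (-1283597 + 2368669)) = √(4725099/19 + 1085072) = √(25341467/19) = √481487873/19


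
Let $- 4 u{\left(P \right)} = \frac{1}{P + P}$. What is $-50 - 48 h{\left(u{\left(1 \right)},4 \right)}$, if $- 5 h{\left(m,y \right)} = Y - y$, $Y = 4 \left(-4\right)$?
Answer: $-242$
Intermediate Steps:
$Y = -16$
$u{\left(P \right)} = - \frac{1}{8 P}$ ($u{\left(P \right)} = - \frac{1}{4 \left(P + P\right)} = - \frac{1}{4 \cdot 2 P} = - \frac{\frac{1}{2} \frac{1}{P}}{4} = - \frac{1}{8 P}$)
$h{\left(m,y \right)} = \frac{16}{5} + \frac{y}{5}$ ($h{\left(m,y \right)} = - \frac{-16 - y}{5} = \frac{16}{5} + \frac{y}{5}$)
$-50 - 48 h{\left(u{\left(1 \right)},4 \right)} = -50 - 48 \left(\frac{16}{5} + \frac{1}{5} \cdot 4\right) = -50 - 48 \left(\frac{16}{5} + \frac{4}{5}\right) = -50 - 192 = -242$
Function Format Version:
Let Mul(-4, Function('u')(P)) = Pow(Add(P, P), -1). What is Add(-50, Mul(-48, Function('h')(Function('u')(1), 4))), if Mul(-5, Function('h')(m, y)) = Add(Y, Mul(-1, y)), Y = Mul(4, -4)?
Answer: -242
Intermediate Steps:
Y = -16
Function('u')(P) = Mul(Rational(-1, 8), Pow(P, -1)) (Function('u')(P) = Mul(Rational(-1, 4), Pow(Add(P, P), -1)) = Mul(Rational(-1, 4), Pow(Mul(2, P), -1)) = Mul(Rational(-1, 4), Mul(Rational(1, 2), Pow(P, -1))) = Mul(Rational(-1, 8), Pow(P, -1)))
Function('h')(m, y) = Add(Rational(16, 5), Mul(Rational(1, 5), y)) (Function('h')(m, y) = Mul(Rational(-1, 5), Add(-16, Mul(-1, y))) = Add(Rational(16, 5), Mul(Rational(1, 5), y)))
Add(-50, Mul(-48, Function('h')(Function('u')(1), 4))) = Add(-50, Mul(-48, Add(Rational(16, 5), Mul(Rational(1, 5), 4)))) = Add(-50, Mul(-48, Add(Rational(16, 5), Rational(4, 5)))) = Add(-50, Mul(-48, 4)) = Add(-50, -192) = -242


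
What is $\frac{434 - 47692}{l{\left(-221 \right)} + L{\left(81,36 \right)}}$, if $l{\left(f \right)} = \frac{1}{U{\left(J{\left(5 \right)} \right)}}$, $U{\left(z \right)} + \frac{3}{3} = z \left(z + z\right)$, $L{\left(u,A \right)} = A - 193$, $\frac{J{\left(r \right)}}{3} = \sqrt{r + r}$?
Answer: $\frac{4229591}{14051} \approx 301.02$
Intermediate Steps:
$J{\left(r \right)} = 3 \sqrt{2} \sqrt{r}$ ($J{\left(r \right)} = 3 \sqrt{r + r} = 3 \sqrt{2 r} = 3 \sqrt{2} \sqrt{r}$)
$L{\left(u,A \right)} = -193 + A$
$U{\left(z \right)} = -1 + 2 z^{2}$ ($U{\left(z \right)} = -1 + z \left(z + z\right) = -1 + z 2 z = -1 + 2 z^{2}$)
$l{\left(f \right)} = \frac{1}{179}$ ($l{\left(f \right)} = \frac{1}{-1 + 2 \left(3 \sqrt{2} \sqrt{5}\right)^{2}} = \frac{1}{-1 + 2 \left(3 \sqrt{10}\right)^{2}} = \frac{1}{-1 + 2 \cdot 90} = \frac{1}{-1 + 180} = \frac{1}{179}$)
$\frac{434 - 47692}{l{\left(-221 \right)} + L{\left(81,36 \right)}} = \frac{434 - 47692}{\frac{1}{179} + \left(-193 + 36\right)} = - \frac{47258}{\frac{1}{179} - 157} = - \frac{47258}{- \frac{28102}{179}} = \left(-47258\right) \left(- \frac{179}{28102}\right) = \frac{4229591}{14051}$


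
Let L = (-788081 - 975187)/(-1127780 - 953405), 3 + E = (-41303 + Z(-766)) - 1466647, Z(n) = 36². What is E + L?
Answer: -3135630185277/2081185 ≈ -1.5067e+6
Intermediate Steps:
Z(n) = 1296
E = -1506657 (E = -3 + ((-41303 + 1296) - 1466647) = -3 + (-40007 - 1466647) = -3 - 1506654 = -1506657)
L = 1763268/2081185 (L = -1763268/(-2081185) = -1763268*(-1/2081185) = 1763268/2081185 ≈ 0.84724)
E + L = -1506657 + 1763268/2081185 = -3135630185277/2081185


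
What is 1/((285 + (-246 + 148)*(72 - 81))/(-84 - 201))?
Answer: -95/389 ≈ -0.24422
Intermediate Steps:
1/((285 + (-246 + 148)*(72 - 81))/(-84 - 201)) = 1/((285 - 98*(-9))/(-285)) = 1/((285 + 882)*(-1/285)) = 1/(1167*(-1/285)) = 1/(-389/95) = -95/389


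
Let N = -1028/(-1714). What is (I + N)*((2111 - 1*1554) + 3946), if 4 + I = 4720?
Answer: 18201693378/857 ≈ 2.1239e+7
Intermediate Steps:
I = 4716 (I = -4 + 4720 = 4716)
N = 514/857 (N = -1028*(-1/1714) = 514/857 ≈ 0.59977)
(I + N)*((2111 - 1*1554) + 3946) = (4716 + 514/857)*((2111 - 1*1554) + 3946) = 4042126*((2111 - 1554) + 3946)/857 = 4042126*(557 + 3946)/857 = (4042126/857)*4503 = 18201693378/857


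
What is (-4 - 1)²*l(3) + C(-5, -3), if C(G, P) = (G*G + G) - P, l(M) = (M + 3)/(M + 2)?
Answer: 53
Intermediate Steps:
l(M) = (3 + M)/(2 + M)
C(G, P) = G + G² - P (C(G, P) = (G² + G) - P = (G + G²) - P = G + G² - P)
(-4 - 1)²*l(3) + C(-5, -3) = (-4 - 1)²*((3 + 3)/(2 + 3)) + (-5 + (-5)² - 1*(-3)) = (-5)²*(6/5) + (-5 + 25 + 3) = 25*((⅕)*6) + 23 = 25*(6/5) + 23 = 30 + 23 = 53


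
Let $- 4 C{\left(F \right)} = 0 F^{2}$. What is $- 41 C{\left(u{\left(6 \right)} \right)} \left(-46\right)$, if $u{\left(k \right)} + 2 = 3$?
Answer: $0$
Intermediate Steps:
$u{\left(k \right)} = 1$ ($u{\left(k \right)} = -2 + 3 = 1$)
$C{\left(F \right)} = 0$ ($C{\left(F \right)} = - \frac{0 F^{2}}{4} = \left(- \frac{1}{4}\right) 0 = 0$)
$- 41 C{\left(u{\left(6 \right)} \right)} \left(-46\right) = \left(-41\right) 0 \left(-46\right) = 0 \left(-46\right) = 0$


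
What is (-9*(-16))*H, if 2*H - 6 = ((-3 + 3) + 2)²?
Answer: 720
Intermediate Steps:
H = 5 (H = 3 + ((-3 + 3) + 2)²/2 = 3 + (0 + 2)²/2 = 3 + (½)*2² = 3 + (½)*4 = 3 + 2 = 5)
(-9*(-16))*H = -9*(-16)*5 = 144*5 = 720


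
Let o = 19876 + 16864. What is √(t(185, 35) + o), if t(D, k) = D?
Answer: 5*√1477 ≈ 192.16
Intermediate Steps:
o = 36740
√(t(185, 35) + o) = √(185 + 36740) = √36925 = 5*√1477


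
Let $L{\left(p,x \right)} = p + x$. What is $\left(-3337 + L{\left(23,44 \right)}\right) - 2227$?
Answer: $-5497$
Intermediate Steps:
$\left(-3337 + L{\left(23,44 \right)}\right) - 2227 = \left(-3337 + \left(23 + 44\right)\right) - 2227 = \left(-3337 + 67\right) - 2227 = -3270 - 2227 = -5497$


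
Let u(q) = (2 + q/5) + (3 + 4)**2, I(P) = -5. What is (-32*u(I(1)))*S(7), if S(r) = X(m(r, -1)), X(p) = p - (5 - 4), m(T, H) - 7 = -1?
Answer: -8000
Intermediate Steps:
m(T, H) = 6 (m(T, H) = 7 - 1 = 6)
X(p) = -1 + p (X(p) = p - 1*1 = p - 1 = -1 + p)
S(r) = 5 (S(r) = -1 + 6 = 5)
u(q) = 51 + q/5 (u(q) = (2 + q*(1/5)) + 7**2 = (2 + q/5) + 49 = 51 + q/5)
(-32*u(I(1)))*S(7) = -32*(51 + (1/5)*(-5))*5 = -32*(51 - 1)*5 = -32*50*5 = -1600*5 = -8000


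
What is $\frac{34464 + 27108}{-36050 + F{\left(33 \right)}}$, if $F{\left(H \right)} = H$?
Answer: $- \frac{61572}{36017} \approx -1.7095$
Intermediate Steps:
$\frac{34464 + 27108}{-36050 + F{\left(33 \right)}} = \frac{34464 + 27108}{-36050 + 33} = \frac{61572}{-36017} = 61572 \left(- \frac{1}{36017}\right) = - \frac{61572}{36017}$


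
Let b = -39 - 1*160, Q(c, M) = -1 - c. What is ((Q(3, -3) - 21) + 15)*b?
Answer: 1990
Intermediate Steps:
b = -199 (b = -39 - 160 = -199)
((Q(3, -3) - 21) + 15)*b = (((-1 - 1*3) - 21) + 15)*(-199) = (((-1 - 3) - 21) + 15)*(-199) = ((-4 - 21) + 15)*(-199) = (-25 + 15)*(-199) = -10*(-199) = 1990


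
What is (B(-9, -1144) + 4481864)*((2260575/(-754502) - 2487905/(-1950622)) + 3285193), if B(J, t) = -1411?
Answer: 5415718835988351979605414/367937050061 ≈ 1.4719e+13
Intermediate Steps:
(B(-9, -1144) + 4481864)*((2260575/(-754502) - 2487905/(-1950622)) + 3285193) = (-1411 + 4481864)*((2260575/(-754502) - 2487905/(-1950622)) + 3285193) = 4480453*((2260575*(-1/754502) - 2487905*(-1/1950622)) + 3285193) = 4480453*((-2260575/754502 + 2487905/1950622) + 3285193) = 4480453*(-633099507335/367937050061 + 3285193) = 4480453*(1208743588201539438/367937050061) = 5415718835988351979605414/367937050061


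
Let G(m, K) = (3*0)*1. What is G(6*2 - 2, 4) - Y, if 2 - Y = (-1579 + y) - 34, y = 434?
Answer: -1181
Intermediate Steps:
G(m, K) = 0 (G(m, K) = 0*1 = 0)
Y = 1181 (Y = 2 - ((-1579 + 434) - 34) = 2 - (-1145 - 34) = 2 - 1*(-1179) = 2 + 1179 = 1181)
G(6*2 - 2, 4) - Y = 0 - 1*1181 = 0 - 1181 = -1181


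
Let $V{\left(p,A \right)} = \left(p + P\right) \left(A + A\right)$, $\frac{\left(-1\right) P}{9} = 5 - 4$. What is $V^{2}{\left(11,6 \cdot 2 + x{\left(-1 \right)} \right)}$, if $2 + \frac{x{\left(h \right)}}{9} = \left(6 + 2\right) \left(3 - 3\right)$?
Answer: $576$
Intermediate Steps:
$P = -9$ ($P = - 9 \left(5 - 4\right) = \left(-9\right) 1 = -9$)
$x{\left(h \right)} = -18$ ($x{\left(h \right)} = -18 + 9 \left(6 + 2\right) \left(3 - 3\right) = -18 + 9 \cdot 8 \cdot 0 = -18 + 9 \cdot 0 = -18 + 0 = -18$)
$V{\left(p,A \right)} = 2 A \left(-9 + p\right)$ ($V{\left(p,A \right)} = \left(p - 9\right) \left(A + A\right) = \left(-9 + p\right) 2 A = 2 A \left(-9 + p\right)$)
$V^{2}{\left(11,6 \cdot 2 + x{\left(-1 \right)} \right)} = \left(2 \left(6 \cdot 2 - 18\right) \left(-9 + 11\right)\right)^{2} = \left(2 \left(12 - 18\right) 2\right)^{2} = \left(2 \left(-6\right) 2\right)^{2} = \left(-24\right)^{2} = 576$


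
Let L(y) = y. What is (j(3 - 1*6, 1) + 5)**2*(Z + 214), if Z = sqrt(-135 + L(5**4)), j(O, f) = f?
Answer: 7704 + 252*sqrt(10) ≈ 8500.9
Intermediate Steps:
Z = 7*sqrt(10) (Z = sqrt(-135 + 5**4) = sqrt(-135 + 625) = sqrt(490) = 7*sqrt(10) ≈ 22.136)
(j(3 - 1*6, 1) + 5)**2*(Z + 214) = (1 + 5)**2*(7*sqrt(10) + 214) = 6**2*(214 + 7*sqrt(10)) = 36*(214 + 7*sqrt(10)) = 7704 + 252*sqrt(10)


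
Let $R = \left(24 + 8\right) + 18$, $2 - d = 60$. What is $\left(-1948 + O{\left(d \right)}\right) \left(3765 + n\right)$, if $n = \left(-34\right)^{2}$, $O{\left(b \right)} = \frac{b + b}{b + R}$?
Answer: $- \frac{19029507}{2} \approx -9.5148 \cdot 10^{6}$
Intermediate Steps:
$d = -58$ ($d = 2 - 60 = -58$)
$R = 50$ ($R = 32 + 18 = 50$)
$O{\left(b \right)} = \frac{2 b}{50 + b}$ ($O{\left(b \right)} = \frac{b + b}{b + 50} = \frac{2 b}{50 + b}$)
$n = 1156$
$\left(-1948 + O{\left(d \right)}\right) \left(3765 + n\right) = \left(-1948 + 2 \left(-58\right) \frac{1}{50 - 58}\right) \left(3765 + 1156\right) = \left(-1948 + 2 \left(-58\right) \frac{1}{-8}\right) 4921 = \left(-1948 + 2 \left(-58\right) \left(- \frac{1}{8}\right)\right) 4921 = \left(-1948 + \frac{29}{2}\right) 4921 = \left(- \frac{3867}{2}\right) 4921 = - \frac{19029507}{2}$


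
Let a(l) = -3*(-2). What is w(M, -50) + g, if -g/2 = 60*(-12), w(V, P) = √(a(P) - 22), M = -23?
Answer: 1440 + 4*I ≈ 1440.0 + 4.0*I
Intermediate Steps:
a(l) = 6
w(V, P) = 4*I (w(V, P) = √(6 - 22) = √(-16) = 4*I)
g = 1440 (g = -120*(-12) = -2*(-720) = 1440)
w(M, -50) + g = 4*I + 1440 = 1440 + 4*I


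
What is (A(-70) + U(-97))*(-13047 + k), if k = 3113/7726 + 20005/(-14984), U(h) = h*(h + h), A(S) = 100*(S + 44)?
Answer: -6124370601882987/28941596 ≈ -2.1161e+8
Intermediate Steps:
A(S) = 4400 + 100*S (A(S) = 100*(44 + S) = 4400 + 100*S)
U(h) = 2*h² (U(h) = h*(2*h) = 2*h²)
k = -53956719/57883192 (k = 3113*(1/7726) + 20005*(-1/14984) = 3113/7726 - 20005/14984 = -53956719/57883192 ≈ -0.93217)
(A(-70) + U(-97))*(-13047 + k) = ((4400 + 100*(-70)) + 2*(-97)²)*(-13047 - 53956719/57883192) = ((4400 - 7000) + 2*9409)*(-755255962743/57883192) = (-2600 + 18818)*(-755255962743/57883192) = 16218*(-755255962743/57883192) = -6124370601882987/28941596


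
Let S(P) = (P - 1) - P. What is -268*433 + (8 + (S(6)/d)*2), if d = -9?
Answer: -1044322/9 ≈ -1.1604e+5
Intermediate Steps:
S(P) = -1 (S(P) = (-1 + P) - P = -1)
-268*433 + (8 + (S(6)/d)*2) = -268*433 + (8 - 1/(-9)*2) = -116044 + (8 - 1*(-⅑)*2) = -116044 + (8 + (⅑)*2) = -116044 + (8 + 2/9) = -116044 + 74/9 = -1044322/9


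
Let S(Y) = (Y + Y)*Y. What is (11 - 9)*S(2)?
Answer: 16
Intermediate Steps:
S(Y) = 2*Y² (S(Y) = (2*Y)*Y = 2*Y²)
(11 - 9)*S(2) = (11 - 9)*(2*2²) = 2*(2*4) = 2*8 = 16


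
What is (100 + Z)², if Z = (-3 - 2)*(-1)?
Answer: 11025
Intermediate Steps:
Z = 5 (Z = -5*(-1) = 5)
(100 + Z)² = (100 + 5)² = 105² = 11025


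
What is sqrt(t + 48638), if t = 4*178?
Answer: 5*sqrt(1974) ≈ 222.15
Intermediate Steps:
t = 712
sqrt(t + 48638) = sqrt(712 + 48638) = sqrt(49350) = 5*sqrt(1974)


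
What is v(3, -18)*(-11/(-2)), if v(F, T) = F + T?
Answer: -165/2 ≈ -82.500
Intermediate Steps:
v(3, -18)*(-11/(-2)) = (3 - 18)*(-11/(-2)) = -(-165)*(-1)/2 = -15*11/2 = -165/2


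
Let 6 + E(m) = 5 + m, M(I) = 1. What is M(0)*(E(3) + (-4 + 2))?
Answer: 0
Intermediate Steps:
E(m) = -1 + m (E(m) = -6 + (5 + m) = -1 + m)
M(0)*(E(3) + (-4 + 2)) = 1*((-1 + 3) + (-4 + 2)) = 1*(2 - 2) = 1*0 = 0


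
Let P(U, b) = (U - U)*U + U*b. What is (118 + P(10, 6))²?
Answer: 31684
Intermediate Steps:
P(U, b) = U*b (P(U, b) = 0*U + U*b = 0 + U*b = U*b)
(118 + P(10, 6))² = (118 + 10*6)² = (118 + 60)² = 178² = 31684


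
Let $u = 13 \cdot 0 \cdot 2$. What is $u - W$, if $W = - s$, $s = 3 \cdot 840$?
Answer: $2520$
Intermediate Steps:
$u = 0$ ($u = 0 \cdot 2 = 0$)
$s = 2520$
$W = -2520$ ($W = \left(-1\right) 2520 = -2520$)
$u - W = 0 - -2520 = 0 + 2520 = 2520$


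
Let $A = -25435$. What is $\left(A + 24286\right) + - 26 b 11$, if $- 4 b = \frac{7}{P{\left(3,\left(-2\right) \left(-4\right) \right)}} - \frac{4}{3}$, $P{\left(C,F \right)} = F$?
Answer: $- \frac{56725}{48} \approx -1181.8$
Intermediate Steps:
$b = \frac{11}{96}$ ($b = - \frac{\frac{7}{\left(-2\right) \left(-4\right)} - \frac{4}{3}}{4} = - \frac{\frac{7}{8} - \frac{4}{3}}{4} = \left(- \frac{1}{4}\right) \left(- \frac{11}{24}\right) = \frac{11}{96} \approx 0.11458$)
$\left(A + 24286\right) + - 26 b 11 = \left(-25435 + 24286\right) + \left(-26\right) \frac{11}{96} \cdot 11 = -1149 - \frac{1573}{48} = - \frac{56725}{48}$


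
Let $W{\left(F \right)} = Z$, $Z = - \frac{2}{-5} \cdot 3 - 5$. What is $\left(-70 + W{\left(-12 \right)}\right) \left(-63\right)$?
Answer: $\frac{23247}{5} \approx 4649.4$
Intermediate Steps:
$Z = - \frac{19}{5}$ ($Z = \left(-2\right) \left(- \frac{1}{5}\right) 3 - 5 = \frac{2}{5} \cdot 3 - 5 = \frac{6}{5} - 5 = - \frac{19}{5} \approx -3.8$)
$W{\left(F \right)} = - \frac{19}{5}$
$\left(-70 + W{\left(-12 \right)}\right) \left(-63\right) = \left(-70 - \frac{19}{5}\right) \left(-63\right) = \left(- \frac{369}{5}\right) \left(-63\right) = \frac{23247}{5}$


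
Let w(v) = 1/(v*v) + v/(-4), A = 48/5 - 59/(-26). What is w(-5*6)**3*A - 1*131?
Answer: 462340898184793/94770000000 ≈ 4878.6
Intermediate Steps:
A = 1543/130 (A = 48*(1/5) - 59*(-1/26) = 48/5 + 59/26 = 1543/130 ≈ 11.869)
w(v) = v**(-2) - v/4 (w(v) = v**(-2) + v*(-1/4) = v**(-2) - v/4)
w(-5*6)**3*A - 1*131 = ((-5*6)**(-2) - (-5)*6/4)**3*(1543/130) - 1*131 = ((-30)**(-2) - 1/4*(-30))**3*(1543/130) - 131 = (1/900 + 15/2)**3*(1543/130) - 131 = (6751/900)**3*(1543/130) - 131 = (307683582751/729000000)*(1543/130) - 131 = 474755768184793/94770000000 - 131 = 462340898184793/94770000000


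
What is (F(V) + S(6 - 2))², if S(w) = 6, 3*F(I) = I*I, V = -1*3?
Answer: 81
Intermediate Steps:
V = -3
F(I) = I²/3 (F(I) = (I*I)/3 = I²/3)
(F(V) + S(6 - 2))² = ((⅓)*(-3)² + 6)² = ((⅓)*9 + 6)² = (3 + 6)² = 9² = 81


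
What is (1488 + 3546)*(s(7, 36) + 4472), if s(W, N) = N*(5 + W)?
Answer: 24686736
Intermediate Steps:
(1488 + 3546)*(s(7, 36) + 4472) = (1488 + 3546)*(36*(5 + 7) + 4472) = 5034*(36*12 + 4472) = 5034*(432 + 4472) = 5034*4904 = 24686736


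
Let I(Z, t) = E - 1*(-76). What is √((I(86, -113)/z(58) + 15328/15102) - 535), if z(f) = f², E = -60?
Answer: I*√2845035204323/72993 ≈ 23.108*I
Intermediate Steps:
I(Z, t) = 16 (I(Z, t) = -60 - 1*(-76) = -60 + 76 = 16)
√((I(86, -113)/z(58) + 15328/15102) - 535) = √((16/(58²) + 15328/15102) - 535) = √((16/3364 + 15328*(1/15102)) - 535) = √((16*(1/3364) + 7664/7551) - 535) = √((4/841 + 7664/7551) - 535) = √(6475628/6350391 - 535) = √(-3390983557/6350391) = I*√2845035204323/72993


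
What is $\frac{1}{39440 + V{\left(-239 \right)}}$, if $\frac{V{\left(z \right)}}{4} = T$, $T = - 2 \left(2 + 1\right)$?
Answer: $\frac{1}{39416} \approx 2.537 \cdot 10^{-5}$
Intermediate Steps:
$T = -6$ ($T = \left(-2\right) 3 = -6$)
$V{\left(z \right)} = -24$ ($V{\left(z \right)} = 4 \left(-6\right) = -24$)
$\frac{1}{39440 + V{\left(-239 \right)}} = \frac{1}{39440 - 24} = \frac{1}{39416}$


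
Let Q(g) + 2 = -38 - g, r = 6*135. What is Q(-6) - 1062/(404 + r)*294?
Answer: -176752/607 ≈ -291.19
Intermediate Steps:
r = 810
Q(g) = -40 - g (Q(g) = -2 + (-38 - g) = -40 - g)
Q(-6) - 1062/(404 + r)*294 = (-40 - 1*(-6)) - 1062/(404 + 810)*294 = (-40 + 6) - 1062/1214*294 = -34 - 1062/(1/(1/1214))*294 = -34 - 1062/1214*294 = -34 - 1062*1/1214*294 = -34 - 531/607*294 = -34 - 156114/607 = -176752/607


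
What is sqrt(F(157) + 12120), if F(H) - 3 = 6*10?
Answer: sqrt(12183) ≈ 110.38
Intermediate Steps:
F(H) = 63 (F(H) = 3 + 6*10 = 3 + 60 = 63)
sqrt(F(157) + 12120) = sqrt(63 + 12120) = sqrt(12183)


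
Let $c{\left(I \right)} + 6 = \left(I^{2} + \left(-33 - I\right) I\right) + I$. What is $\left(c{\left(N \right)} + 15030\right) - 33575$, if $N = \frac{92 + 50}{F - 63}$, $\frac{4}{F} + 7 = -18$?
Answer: $- \frac{29178429}{1579} \approx -18479.0$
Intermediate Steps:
$F = - \frac{4}{25}$ ($F = \frac{4}{-7 - 18} = \frac{4}{-25} = 4 \left(- \frac{1}{25}\right) = - \frac{4}{25} \approx -0.16$)
$N = - \frac{3550}{1579}$ ($N = \frac{92 + 50}{- \frac{4}{25} - 63} = \frac{142}{- \frac{1579}{25}} = 142 \left(- \frac{25}{1579}\right) = - \frac{3550}{1579} \approx -2.2483$)
$c{\left(I \right)} = -6 + I + I^{2} + I \left(-33 - I\right)$ ($c{\left(I \right)} = -6 + \left(\left(I^{2} + \left(-33 - I\right) I\right) + I\right) = -6 + \left(\left(I^{2} + I \left(-33 - I\right)\right) + I\right) = -6 + \left(I + I^{2} + I \left(-33 - I\right)\right) = -6 + I + I^{2} + I \left(-33 - I\right)$)
$\left(c{\left(N \right)} + 15030\right) - 33575 = \left(\left(-6 - - \frac{113600}{1579}\right) + 15030\right) - 33575 = \left(\left(-6 + \frac{113600}{1579}\right) + 15030\right) - 33575 = \left(\frac{104126}{1579} + 15030\right) - 33575 = \frac{23836496}{1579} - 33575 = - \frac{29178429}{1579}$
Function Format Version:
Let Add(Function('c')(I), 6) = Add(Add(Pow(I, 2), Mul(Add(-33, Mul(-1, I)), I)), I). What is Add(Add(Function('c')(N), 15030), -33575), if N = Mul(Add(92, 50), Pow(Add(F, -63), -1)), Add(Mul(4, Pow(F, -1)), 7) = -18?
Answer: Rational(-29178429, 1579) ≈ -18479.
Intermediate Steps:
F = Rational(-4, 25) (F = Mul(4, Pow(Add(-7, -18), -1)) = Mul(4, Pow(-25, -1)) = Mul(4, Rational(-1, 25)) = Rational(-4, 25) ≈ -0.16000)
N = Rational(-3550, 1579) (N = Mul(Add(92, 50), Pow(Add(Rational(-4, 25), -63), -1)) = Mul(142, Pow(Rational(-1579, 25), -1)) = Mul(142, Rational(-25, 1579)) = Rational(-3550, 1579) ≈ -2.2483)
Function('c')(I) = Add(-6, I, Pow(I, 2), Mul(I, Add(-33, Mul(-1, I)))) (Function('c')(I) = Add(-6, Add(Add(Pow(I, 2), Mul(Add(-33, Mul(-1, I)), I)), I)) = Add(-6, Add(Add(Pow(I, 2), Mul(I, Add(-33, Mul(-1, I)))), I)) = Add(-6, Add(I, Pow(I, 2), Mul(I, Add(-33, Mul(-1, I))))) = Add(-6, I, Pow(I, 2), Mul(I, Add(-33, Mul(-1, I)))))
Add(Add(Function('c')(N), 15030), -33575) = Add(Add(Add(-6, Mul(-32, Rational(-3550, 1579))), 15030), -33575) = Add(Add(Add(-6, Rational(113600, 1579)), 15030), -33575) = Add(Add(Rational(104126, 1579), 15030), -33575) = Add(Rational(23836496, 1579), -33575) = Rational(-29178429, 1579)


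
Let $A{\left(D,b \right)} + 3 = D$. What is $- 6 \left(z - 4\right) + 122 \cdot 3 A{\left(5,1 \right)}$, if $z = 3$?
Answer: $738$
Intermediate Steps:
$A{\left(D,b \right)} = -3 + D$
$- 6 \left(z - 4\right) + 122 \cdot 3 A{\left(5,1 \right)} = - 6 \left(3 - 4\right) + 122 \cdot 3 \left(-3 + 5\right) = \left(-6\right) \left(-1\right) + 122 \cdot 3 \cdot 2 = 6 + 122 \cdot 6 = 6 + 732 = 738$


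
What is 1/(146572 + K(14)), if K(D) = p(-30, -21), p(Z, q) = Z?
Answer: 1/146542 ≈ 6.8240e-6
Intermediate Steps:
K(D) = -30
1/(146572 + K(14)) = 1/(146572 - 30) = 1/146542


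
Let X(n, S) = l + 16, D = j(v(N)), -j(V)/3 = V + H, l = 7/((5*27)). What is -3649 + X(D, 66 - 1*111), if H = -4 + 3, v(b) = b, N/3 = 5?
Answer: -490448/135 ≈ -3632.9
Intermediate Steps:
N = 15 (N = 3*5 = 15)
H = -1
l = 7/135 ≈ 0.051852
j(V) = 3 - 3*V (j(V) = -3*(V - 1) = -3*(-1 + V) = 3 - 3*V)
D = -42 (D = 3 - 3*15 = 3 - 45 = -42)
X(n, S) = 2167/135 (X(n, S) = 7/135 + 16 = 2167/135)
-3649 + X(D, 66 - 1*111) = -3649 + 2167/135 = -490448/135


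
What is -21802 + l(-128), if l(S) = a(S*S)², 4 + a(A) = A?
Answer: 268282598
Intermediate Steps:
a(A) = -4 + A
l(S) = (-4 + S²)² (l(S) = (-4 + S*S)² = (-4 + S²)²)
-21802 + l(-128) = -21802 + (-4 + (-128)²)² = -21802 + (-4 + 16384)² = -21802 + 16380² = -21802 + 268304400 = 268282598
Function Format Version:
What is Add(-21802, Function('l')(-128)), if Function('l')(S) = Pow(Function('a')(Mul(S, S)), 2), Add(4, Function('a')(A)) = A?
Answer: 268282598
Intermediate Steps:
Function('a')(A) = Add(-4, A)
Function('l')(S) = Pow(Add(-4, Pow(S, 2)), 2) (Function('l')(S) = Pow(Add(-4, Mul(S, S)), 2) = Pow(Add(-4, Pow(S, 2)), 2))
Add(-21802, Function('l')(-128)) = Add(-21802, Pow(Add(-4, Pow(-128, 2)), 2)) = Add(-21802, Pow(Add(-4, 16384), 2)) = Add(-21802, Pow(16380, 2)) = Add(-21802, 268304400) = 268282598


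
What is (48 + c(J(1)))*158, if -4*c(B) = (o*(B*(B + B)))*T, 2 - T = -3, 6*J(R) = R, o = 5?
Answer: 271049/36 ≈ 7529.1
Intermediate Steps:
J(R) = R/6
T = 5 (T = 2 - 1*(-3) = 2 + 3 = 5)
c(B) = -25*B²/2 (c(B) = -5*(B*(B + B))*5/4 = -5*(B*(2*B))*5/4 = -5*(2*B²)*5/4 = -10*B²*5/4 = -25*B²/2)
(48 + c(J(1)))*158 = (48 - 25*((⅙)*1)²/2)*158 = (48 - 25*(⅙)²/2)*158 = (48 - 25/2*1/36)*158 = (48 - 25/72)*158 = (3431/72)*158 = 271049/36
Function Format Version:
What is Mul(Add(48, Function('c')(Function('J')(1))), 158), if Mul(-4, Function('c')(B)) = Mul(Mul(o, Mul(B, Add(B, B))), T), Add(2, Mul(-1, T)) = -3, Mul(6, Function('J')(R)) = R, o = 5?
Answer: Rational(271049, 36) ≈ 7529.1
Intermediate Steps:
Function('J')(R) = Mul(Rational(1, 6), R)
T = 5 (T = Add(2, Mul(-1, -3)) = Add(2, 3) = 5)
Function('c')(B) = Mul(Rational(-25, 2), Pow(B, 2)) (Function('c')(B) = Mul(Rational(-1, 4), Mul(Mul(5, Mul(B, Add(B, B))), 5)) = Mul(Rational(-1, 4), Mul(Mul(5, Mul(B, Mul(2, B))), 5)) = Mul(Rational(-1, 4), Mul(Mul(5, Mul(2, Pow(B, 2))), 5)) = Mul(Rational(-1, 4), Mul(Mul(10, Pow(B, 2)), 5)) = Mul(Rational(-1, 4), Mul(50, Pow(B, 2))) = Mul(Rational(-25, 2), Pow(B, 2)))
Mul(Add(48, Function('c')(Function('J')(1))), 158) = Mul(Add(48, Mul(Rational(-25, 2), Pow(Mul(Rational(1, 6), 1), 2))), 158) = Mul(Add(48, Mul(Rational(-25, 2), Pow(Rational(1, 6), 2))), 158) = Mul(Add(48, Mul(Rational(-25, 2), Rational(1, 36))), 158) = Mul(Add(48, Rational(-25, 72)), 158) = Mul(Rational(3431, 72), 158) = Rational(271049, 36)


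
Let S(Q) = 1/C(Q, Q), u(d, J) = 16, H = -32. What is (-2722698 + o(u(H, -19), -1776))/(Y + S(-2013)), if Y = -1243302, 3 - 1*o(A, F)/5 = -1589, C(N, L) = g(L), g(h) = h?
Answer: 5464767594/2502766927 ≈ 2.1835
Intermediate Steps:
C(N, L) = L
o(A, F) = 7960 (o(A, F) = 15 - 5*(-1589) = 15 + 7945 = 7960)
S(Q) = 1/Q
(-2722698 + o(u(H, -19), -1776))/(Y + S(-2013)) = (-2722698 + 7960)/(-1243302 + 1/(-2013)) = -2714738/(-1243302 - 1/2013) = -2714738/(-2502766927/2013) = -2714738*(-2013/2502766927) = 5464767594/2502766927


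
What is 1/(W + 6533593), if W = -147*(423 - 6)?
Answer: 1/6472294 ≈ 1.5450e-7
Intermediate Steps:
W = -61299 (W = -147*417 = -61299)
1/(W + 6533593) = 1/(-61299 + 6533593) = 1/6472294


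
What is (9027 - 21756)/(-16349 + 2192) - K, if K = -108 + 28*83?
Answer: -10453061/4719 ≈ -2215.1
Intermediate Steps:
K = 2216 (K = -108 + 2324 = 2216)
(9027 - 21756)/(-16349 + 2192) - K = (9027 - 21756)/(-16349 + 2192) - 1*2216 = -12729/(-14157) - 2216 = -12729*(-1/14157) - 2216 = 4243/4719 - 2216 = -10453061/4719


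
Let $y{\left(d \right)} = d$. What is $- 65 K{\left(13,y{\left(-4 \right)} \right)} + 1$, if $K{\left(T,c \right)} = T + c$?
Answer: $-584$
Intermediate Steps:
$- 65 K{\left(13,y{\left(-4 \right)} \right)} + 1 = - 65 \left(13 - 4\right) + 1 = \left(-65\right) 9 + 1 = -585 + 1 = -584$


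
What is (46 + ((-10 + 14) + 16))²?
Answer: 4356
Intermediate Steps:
(46 + ((-10 + 14) + 16))² = (46 + (4 + 16))² = (46 + 20)² = 66² = 4356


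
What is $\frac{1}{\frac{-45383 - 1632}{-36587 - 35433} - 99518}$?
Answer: $- \frac{14404}{1433447869} \approx -1.0049 \cdot 10^{-5}$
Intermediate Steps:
$\frac{1}{\frac{-45383 - 1632}{-36587 - 35433} - 99518} = \frac{1}{- \frac{47015}{-72020} - 99518} = \frac{1}{\left(-47015\right) \left(- \frac{1}{72020}\right) - 99518} = \frac{1}{\frac{9403}{14404} - 99518} = \frac{1}{- \frac{1433447869}{14404}} = - \frac{14404}{1433447869}$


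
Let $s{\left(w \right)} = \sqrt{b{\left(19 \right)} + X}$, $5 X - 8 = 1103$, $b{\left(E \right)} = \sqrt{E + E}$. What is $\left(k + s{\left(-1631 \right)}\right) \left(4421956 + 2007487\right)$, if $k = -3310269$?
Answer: $-21283185850167 + \frac{6429443 \sqrt{5555 + 25 \sqrt{38}}}{5} \approx -2.1283 \cdot 10^{13}$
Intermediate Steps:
$b{\left(E \right)} = \sqrt{2} \sqrt{E}$ ($b{\left(E \right)} = \sqrt{2 E} = \sqrt{2} \sqrt{E}$)
$X = \frac{1111}{5}$ ($X = \frac{8}{5} + \frac{1}{5} \cdot 1103 = \frac{8}{5} + \frac{1103}{5} = \frac{1111}{5} \approx 222.2$)
$s{\left(w \right)} = \sqrt{\frac{1111}{5} + \sqrt{38}}$ ($s{\left(w \right)} = \sqrt{\sqrt{2} \sqrt{19} + \frac{1111}{5}} = \sqrt{\sqrt{38} + \frac{1111}{5}} = \sqrt{\frac{1111}{5} + \sqrt{38}}$)
$\left(k + s{\left(-1631 \right)}\right) \left(4421956 + 2007487\right) = \left(-3310269 + \frac{\sqrt{5555 + 25 \sqrt{38}}}{5}\right) \left(4421956 + 2007487\right) = \left(-3310269 + \frac{\sqrt{5555 + 25 \sqrt{38}}}{5}\right) 6429443 = -21283185850167 + \frac{6429443 \sqrt{5555 + 25 \sqrt{38}}}{5}$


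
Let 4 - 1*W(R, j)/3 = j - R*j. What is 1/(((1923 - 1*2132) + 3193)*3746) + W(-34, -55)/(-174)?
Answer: -10781242699/324163856 ≈ -33.259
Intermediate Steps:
W(R, j) = 12 - 3*j + 3*R*j (W(R, j) = 12 - 3*(j - R*j) = 12 + (-3*j + 3*R*j) = 12 - 3*j + 3*R*j)
1/(((1923 - 1*2132) + 3193)*3746) + W(-34, -55)/(-174) = 1/(((1923 - 1*2132) + 3193)*3746) + (12 - 3*(-55) + 3*(-34)*(-55))/(-174) = (1/3746)/((1923 - 2132) + 3193) + (12 + 165 + 5610)*(-1/174) = (1/3746)/(-209 + 3193) + 5787*(-1/174) = (1/3746)/2984 - 1929/58 = (1/2984)*(1/3746) - 1929/58 = 1/11178064 - 1929/58 = -10781242699/324163856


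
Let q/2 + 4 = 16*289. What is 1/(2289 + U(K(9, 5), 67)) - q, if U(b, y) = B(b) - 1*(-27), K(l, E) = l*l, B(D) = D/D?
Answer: -21409079/2317 ≈ -9240.0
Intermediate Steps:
B(D) = 1
K(l, E) = l**2
U(b, y) = 28 (U(b, y) = 1 - 1*(-27) = 1 + 27 = 28)
q = 9240 (q = -8 + 2*(16*289) = -8 + 2*4624 = -8 + 9248 = 9240)
1/(2289 + U(K(9, 5), 67)) - q = 1/(2289 + 28) - 1*9240 = 1/2317 - 9240 = -21409079/2317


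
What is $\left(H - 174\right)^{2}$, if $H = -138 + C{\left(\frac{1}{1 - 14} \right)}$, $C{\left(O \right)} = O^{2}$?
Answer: $\frac{2780136529}{28561} \approx 97340.0$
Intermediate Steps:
$H = - \frac{23321}{169}$ ($H = -138 + \left(\frac{1}{1 - 14}\right)^{2} = -138 + \left(\frac{1}{-13}\right)^{2} = -138 + \left(- \frac{1}{13}\right)^{2} = -138 + \frac{1}{169} = - \frac{23321}{169} \approx -137.99$)
$\left(H - 174\right)^{2} = \left(- \frac{23321}{169} - 174\right)^{2} = \left(- \frac{52727}{169}\right)^{2} = \frac{2780136529}{28561}$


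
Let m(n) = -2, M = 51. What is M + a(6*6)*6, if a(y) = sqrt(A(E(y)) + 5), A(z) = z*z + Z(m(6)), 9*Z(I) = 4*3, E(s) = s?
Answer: 51 + 2*sqrt(11721) ≈ 267.53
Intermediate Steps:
Z(I) = 4/3 (Z(I) = (4*3)/9 = (1/9)*12 = 4/3)
A(z) = 4/3 + z**2 (A(z) = z*z + 4/3 = z**2 + 4/3 = 4/3 + z**2)
a(y) = sqrt(19/3 + y**2) (a(y) = sqrt((4/3 + y**2) + 5) = sqrt(19/3 + y**2))
M + a(6*6)*6 = 51 + (sqrt(57 + 9*(6*6)**2)/3)*6 = 51 + (sqrt(57 + 9*36**2)/3)*6 = 51 + (sqrt(57 + 9*1296)/3)*6 = 51 + (sqrt(57 + 11664)/3)*6 = 51 + (sqrt(11721)/3)*6 = 51 + 2*sqrt(11721)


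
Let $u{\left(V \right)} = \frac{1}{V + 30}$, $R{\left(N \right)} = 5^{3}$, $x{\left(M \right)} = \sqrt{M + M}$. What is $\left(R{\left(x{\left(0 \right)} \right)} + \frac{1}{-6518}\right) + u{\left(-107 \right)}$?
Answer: $\frac{62729155}{501886} \approx 124.99$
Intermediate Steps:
$x{\left(M \right)} = \sqrt{2} \sqrt{M}$ ($x{\left(M \right)} = \sqrt{2 M} = \sqrt{2} \sqrt{M}$)
$R{\left(N \right)} = 125$
$u{\left(V \right)} = \frac{1}{30 + V}$
$\left(R{\left(x{\left(0 \right)} \right)} + \frac{1}{-6518}\right) + u{\left(-107 \right)} = \left(125 + \frac{1}{-6518}\right) + \frac{1}{30 - 107} = \left(125 - \frac{1}{6518}\right) + \frac{1}{-77} = \frac{814749}{6518} - \frac{1}{77} = \frac{62729155}{501886}$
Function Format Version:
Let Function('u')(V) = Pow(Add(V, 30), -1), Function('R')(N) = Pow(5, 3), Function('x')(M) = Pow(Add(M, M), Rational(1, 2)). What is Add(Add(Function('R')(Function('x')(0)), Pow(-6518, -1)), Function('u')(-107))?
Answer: Rational(62729155, 501886) ≈ 124.99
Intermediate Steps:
Function('x')(M) = Mul(Pow(2, Rational(1, 2)), Pow(M, Rational(1, 2))) (Function('x')(M) = Pow(Mul(2, M), Rational(1, 2)) = Mul(Pow(2, Rational(1, 2)), Pow(M, Rational(1, 2))))
Function('R')(N) = 125
Function('u')(V) = Pow(Add(30, V), -1)
Add(Add(Function('R')(Function('x')(0)), Pow(-6518, -1)), Function('u')(-107)) = Add(Add(125, Pow(-6518, -1)), Pow(Add(30, -107), -1)) = Add(Add(125, Rational(-1, 6518)), Pow(-77, -1)) = Add(Rational(814749, 6518), Rational(-1, 77)) = Rational(62729155, 501886)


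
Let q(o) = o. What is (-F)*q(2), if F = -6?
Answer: 12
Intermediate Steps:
(-F)*q(2) = -1*(-6)*2 = 6*2 = 12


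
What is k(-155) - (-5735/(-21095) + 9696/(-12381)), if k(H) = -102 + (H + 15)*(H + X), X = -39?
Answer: 471137738293/17411813 ≈ 27059.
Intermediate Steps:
k(H) = -102 + (-39 + H)*(15 + H) (k(H) = -102 + (H + 15)*(H - 39) = -102 + (15 + H)*(-39 + H) = -102 + (-39 + H)*(15 + H))
k(-155) - (-5735/(-21095) + 9696/(-12381)) = (-687 + (-155)**2 - 24*(-155)) - (-5735/(-21095) + 9696/(-12381)) = (-687 + 24025 + 3720) - (-5735*(-1/21095) + 9696*(-1/12381)) = 27058 - (1147/4219 - 3232/4127) = 27058 - 1*(-8902139/17411813) = 27058 + 8902139/17411813 = 471137738293/17411813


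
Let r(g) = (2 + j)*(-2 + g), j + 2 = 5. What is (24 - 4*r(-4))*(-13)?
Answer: -1872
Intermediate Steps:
j = 3 (j = -2 + 5 = 3)
r(g) = -10 + 5*g (r(g) = (2 + 3)*(-2 + g) = 5*(-2 + g) = -10 + 5*g)
(24 - 4*r(-4))*(-13) = (24 - 4*(-10 + 5*(-4)))*(-13) = (24 - 4*(-10 - 20))*(-13) = (24 - 4*(-30))*(-13) = (24 - 1*(-120))*(-13) = (24 + 120)*(-13) = 144*(-13) = -1872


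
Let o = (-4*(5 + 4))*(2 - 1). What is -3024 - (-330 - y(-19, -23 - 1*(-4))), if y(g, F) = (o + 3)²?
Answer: -1605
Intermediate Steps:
o = -36 (o = -4*9*1 = -36*1 = -36)
y(g, F) = 1089 (y(g, F) = (-36 + 3)² = (-33)² = 1089)
-3024 - (-330 - y(-19, -23 - 1*(-4))) = -3024 - (-330 - 1*1089) = -3024 - (-330 - 1089) = -3024 - 1*(-1419) = -3024 + 1419 = -1605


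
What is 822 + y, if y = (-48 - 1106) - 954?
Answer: -1286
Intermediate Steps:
y = -2108 (y = -1154 - 954 = -2108)
822 + y = 822 - 2108 = -1286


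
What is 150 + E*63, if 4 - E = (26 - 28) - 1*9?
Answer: 1095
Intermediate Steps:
E = 15 (E = 4 - ((26 - 28) - 1*9) = 4 - (-2 - 9) = 4 - 1*(-11) = 4 + 11 = 15)
150 + E*63 = 150 + 15*63 = 150 + 945 = 1095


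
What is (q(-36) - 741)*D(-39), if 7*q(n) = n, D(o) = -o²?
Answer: 7944183/7 ≈ 1.1349e+6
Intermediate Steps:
q(n) = n/7
(q(-36) - 741)*D(-39) = ((⅐)*(-36) - 741)*(-1*(-39)²) = (-36/7 - 741)*(-1*1521) = -5223/7*(-1521) = 7944183/7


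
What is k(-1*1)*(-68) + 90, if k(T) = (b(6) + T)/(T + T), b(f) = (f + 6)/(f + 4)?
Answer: 484/5 ≈ 96.800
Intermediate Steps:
b(f) = (6 + f)/(4 + f)
k(T) = (6/5 + T)/(2*T) (k(T) = ((6 + 6)/(4 + 6) + T)/(T + T) = (12/10 + T)/((2*T)) = ((1/10)*12 + T)*(1/(2*T)) = (6/5 + T)*(1/(2*T)) = (6/5 + T)/(2*T))
k(-1*1)*(-68) + 90 = ((6 + 5*(-1*1))/(10*((-1*1))))*(-68) + 90 = ((1/10)*(6 + 5*(-1))/(-1))*(-68) + 90 = ((1/10)*(-1)*(6 - 5))*(-68) + 90 = ((1/10)*(-1)*1)*(-68) + 90 = -1/10*(-68) + 90 = 34/5 + 90 = 484/5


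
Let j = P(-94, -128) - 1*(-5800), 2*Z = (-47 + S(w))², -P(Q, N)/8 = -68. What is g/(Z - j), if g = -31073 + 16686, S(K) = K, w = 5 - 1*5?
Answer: 28774/10479 ≈ 2.7459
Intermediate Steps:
P(Q, N) = 544 (P(Q, N) = -8*(-68) = 544)
w = 0 (w = 5 - 5 = 0)
Z = 2209/2 (Z = (-47 + 0)²/2 = (½)*(-47)² = (½)*2209 = 2209/2 ≈ 1104.5)
g = -14387
j = 6344 (j = 544 - 1*(-5800) = 544 + 5800 = 6344)
g/(Z - j) = -14387/(2209/2 - 1*6344) = -14387/(2209/2 - 6344) = -14387/(-10479/2) = -14387*(-2/10479) = 28774/10479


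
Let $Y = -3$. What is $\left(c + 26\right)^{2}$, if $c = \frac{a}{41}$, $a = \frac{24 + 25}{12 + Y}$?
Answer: $\frac{92987449}{136161} \approx 682.92$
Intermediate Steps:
$a = \frac{49}{9}$ ($a = \frac{24 + 25}{12 - 3} = \frac{49}{9} \approx 5.4444$)
$c = \frac{49}{369}$ ($c = \frac{49}{9 \cdot 41} = \frac{49}{9} \cdot \frac{1}{41} = \frac{49}{369} \approx 0.13279$)
$\left(c + 26\right)^{2} = \left(\frac{49}{369} + 26\right)^{2} = \left(\frac{9643}{369}\right)^{2} = \frac{92987449}{136161}$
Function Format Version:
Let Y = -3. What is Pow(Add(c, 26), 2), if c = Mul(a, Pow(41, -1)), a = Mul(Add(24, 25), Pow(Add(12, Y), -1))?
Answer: Rational(92987449, 136161) ≈ 682.92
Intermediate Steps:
a = Rational(49, 9) (a = Mul(Add(24, 25), Pow(Add(12, -3), -1)) = Mul(49, Pow(9, -1)) = Mul(49, Rational(1, 9)) = Rational(49, 9) ≈ 5.4444)
c = Rational(49, 369) (c = Mul(Rational(49, 9), Pow(41, -1)) = Mul(Rational(49, 9), Rational(1, 41)) = Rational(49, 369) ≈ 0.13279)
Pow(Add(c, 26), 2) = Pow(Add(Rational(49, 369), 26), 2) = Pow(Rational(9643, 369), 2) = Rational(92987449, 136161)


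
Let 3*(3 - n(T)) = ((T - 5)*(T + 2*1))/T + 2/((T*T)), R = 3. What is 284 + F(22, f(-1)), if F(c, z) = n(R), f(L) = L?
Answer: 7777/27 ≈ 288.04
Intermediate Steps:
n(T) = 3 - 2/(3*T**2) - (-5 + T)*(2 + T)/(3*T) (n(T) = 3 - (((T - 5)*(T + 2*1))/T + 2/((T*T)))/3 = 3 - (((-5 + T)*(T + 2))/T + 2/(T**2))/3 = 3 - (((-5 + T)*(2 + T))/T + 2/T**2)/3 = 3 - ((-5 + T)*(2 + T)/T + 2/T**2)/3 = 3 - (2/T**2 + (-5 + T)*(2 + T)/T)/3 = 3 + (-2/(3*T**2) - (-5 + T)*(2 + T)/(3*T)) = 3 - 2/(3*T**2) - (-5 + T)*(2 + T)/(3*T))
F(c, z) = 109/27 (F(c, z) = (1/3)*(-2 + 10*3 + 3**2*(12 - 1*3))/3**2 = (1/3)*(1/9)*(-2 + 30 + 9*(12 - 3)) = (1/3)*(1/9)*(-2 + 30 + 9*9) = (1/3)*(1/9)*(-2 + 30 + 81) = (1/3)*(1/9)*109 = 109/27)
284 + F(22, f(-1)) = 284 + 109/27 = 7777/27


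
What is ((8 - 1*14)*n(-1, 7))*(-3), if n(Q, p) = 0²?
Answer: 0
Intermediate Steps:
n(Q, p) = 0
((8 - 1*14)*n(-1, 7))*(-3) = ((8 - 1*14)*0)*(-3) = ((8 - 14)*0)*(-3) = -6*0*(-3) = 0*(-3) = 0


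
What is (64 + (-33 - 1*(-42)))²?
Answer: 5329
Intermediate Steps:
(64 + (-33 - 1*(-42)))² = (64 + (-33 + 42))² = (64 + 9)² = 73² = 5329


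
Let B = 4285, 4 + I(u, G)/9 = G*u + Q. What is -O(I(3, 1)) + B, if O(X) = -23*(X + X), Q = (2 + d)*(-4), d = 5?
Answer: -7721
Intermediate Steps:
Q = -28 (Q = (2 + 5)*(-4) = 7*(-4) = -28)
I(u, G) = -288 + 9*G*u (I(u, G) = -36 + 9*(G*u - 28) = -36 + 9*(-28 + G*u) = -36 + (-252 + 9*G*u) = -288 + 9*G*u)
O(X) = -46*X
-O(I(3, 1)) + B = -(-46)*(-288 + 9*1*3) + 4285 = -(-46)*(-288 + 27) + 4285 = -(-46)*(-261) + 4285 = -1*12006 + 4285 = -12006 + 4285 = -7721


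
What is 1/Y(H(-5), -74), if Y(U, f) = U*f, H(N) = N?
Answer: 1/370 ≈ 0.0027027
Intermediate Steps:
1/Y(H(-5), -74) = 1/(-5*(-74)) = 1/370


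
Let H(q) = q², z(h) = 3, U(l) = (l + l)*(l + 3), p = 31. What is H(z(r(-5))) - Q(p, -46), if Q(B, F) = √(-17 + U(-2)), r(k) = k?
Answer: 9 - I*√21 ≈ 9.0 - 4.5826*I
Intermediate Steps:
U(l) = 2*l*(3 + l) (U(l) = (2*l)*(3 + l) = 2*l*(3 + l))
Q(B, F) = I*√21 (Q(B, F) = √(-17 + 2*(-2)*(3 - 2)) = √(-17 + 2*(-2)*1) = √(-17 - 4) = √(-21) = I*√21)
H(z(r(-5))) - Q(p, -46) = 3² - I*√21 = 9 - I*√21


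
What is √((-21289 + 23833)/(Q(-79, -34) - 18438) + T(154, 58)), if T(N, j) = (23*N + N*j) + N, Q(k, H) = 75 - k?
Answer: 4*√16490440162/4571 ≈ 112.37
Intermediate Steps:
T(N, j) = 24*N + N*j
√((-21289 + 23833)/(Q(-79, -34) - 18438) + T(154, 58)) = √((-21289 + 23833)/((75 - 1*(-79)) - 18438) + 154*(24 + 58)) = √(2544/((75 + 79) - 18438) + 154*82) = √(2544/(154 - 18438) + 12628) = √(2544/(-18284) + 12628) = √(2544*(-1/18284) + 12628) = √(-636/4571 + 12628) = √(57721952/4571) = 4*√16490440162/4571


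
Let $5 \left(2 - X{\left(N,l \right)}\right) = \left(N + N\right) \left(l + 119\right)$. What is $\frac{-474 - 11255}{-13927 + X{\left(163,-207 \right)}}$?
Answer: $\frac{58645}{40937} \approx 1.4326$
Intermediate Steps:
$X{\left(N,l \right)} = 2 - \frac{2 N \left(119 + l\right)}{5}$ ($X{\left(N,l \right)} = 2 - \frac{\left(N + N\right) \left(l + 119\right)}{5} = 2 - \frac{2 N \left(119 + l\right)}{5}$)
$\frac{-474 - 11255}{-13927 + X{\left(163,-207 \right)}} = \frac{-474 - 11255}{-13927 - \left(\frac{38784}{5} - \frac{67482}{5}\right)} = - \frac{11729}{-13927 + \left(2 - \frac{38794}{5} + \frac{67482}{5}\right)} = - \frac{11729}{-13927 + \frac{28698}{5}} = - \frac{11729}{- \frac{40937}{5}} = \left(-11729\right) \left(- \frac{5}{40937}\right) = \frac{58645}{40937}$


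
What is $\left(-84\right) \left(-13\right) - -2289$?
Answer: $3381$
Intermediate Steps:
$\left(-84\right) \left(-13\right) - -2289 = 1092 + 2289 = 3381$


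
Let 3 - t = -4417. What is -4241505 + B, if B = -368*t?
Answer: -5868065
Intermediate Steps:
t = 4420 (t = 3 - 1*(-4417) = 3 + 4417 = 4420)
B = -1626560 (B = -368*4420 = -1626560)
-4241505 + B = -4241505 - 1626560 = -5868065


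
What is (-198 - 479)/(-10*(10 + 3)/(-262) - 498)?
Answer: 88687/65173 ≈ 1.3608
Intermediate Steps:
(-198 - 479)/(-10*(10 + 3)/(-262) - 498) = -677/(-10*13*(-1/262) - 498) = -677/(-130*(-1/262) - 498) = -677/(65/131 - 498) = -677/(-65173/131) = -677*(-131/65173) = 88687/65173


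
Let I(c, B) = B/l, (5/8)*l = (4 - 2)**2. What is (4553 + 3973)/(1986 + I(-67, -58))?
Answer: 136416/31631 ≈ 4.3127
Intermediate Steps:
l = 32/5 (l = 8*(4 - 2)**2/5 = (8/5)*2**2 = (8/5)*4 = 32/5 ≈ 6.4000)
I(c, B) = 5*B/32 (I(c, B) = B/(32/5) = B*(5/32) = 5*B/32)
(4553 + 3973)/(1986 + I(-67, -58)) = (4553 + 3973)/(1986 + (5/32)*(-58)) = 8526/(1986 - 145/16) = 8526/(31631/16) = 8526*(16/31631) = 136416/31631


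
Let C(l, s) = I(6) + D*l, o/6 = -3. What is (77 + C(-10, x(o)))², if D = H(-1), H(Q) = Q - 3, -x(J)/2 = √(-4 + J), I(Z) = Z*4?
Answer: 19881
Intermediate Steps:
I(Z) = 4*Z
o = -18 (o = 6*(-3) = -18)
x(J) = -2*√(-4 + J)
H(Q) = -3 + Q
D = -4 (D = -3 - 1 = -4)
C(l, s) = 24 - 4*l (C(l, s) = 4*6 - 4*l = 24 - 4*l)
(77 + C(-10, x(o)))² = (77 + (24 - 4*(-10)))² = (77 + (24 + 40))² = (77 + 64)² = 141² = 19881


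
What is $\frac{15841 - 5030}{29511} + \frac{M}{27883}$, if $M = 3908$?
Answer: $\frac{416772101}{822855213} \approx 0.5065$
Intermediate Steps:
$\frac{15841 - 5030}{29511} + \frac{M}{27883} = \frac{15841 - 5030}{29511} + \frac{3908}{27883} = 10811 \cdot \frac{1}{29511} + 3908 \cdot \frac{1}{27883} = \frac{10811}{29511} + \frac{3908}{27883} = \frac{416772101}{822855213}$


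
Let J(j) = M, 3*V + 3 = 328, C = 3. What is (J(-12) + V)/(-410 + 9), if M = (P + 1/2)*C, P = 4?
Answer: -731/2406 ≈ -0.30382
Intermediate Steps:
V = 325/3 (V = -1 + (⅓)*328 = -1 + 328/3 = 325/3 ≈ 108.33)
M = 27/2 (M = (4 + 1/2)*3 = (4 + ½)*3 = (9/2)*3 = 27/2 ≈ 13.500)
J(j) = 27/2
(J(-12) + V)/(-410 + 9) = (27/2 + 325/3)/(-410 + 9) = (731/6)/(-401) = (731/6)*(-1/401) = -731/2406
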